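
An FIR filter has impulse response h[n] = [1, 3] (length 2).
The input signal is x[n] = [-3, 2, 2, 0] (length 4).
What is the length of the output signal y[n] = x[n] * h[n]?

For linear convolution, the output length is:
len(y) = len(x) + len(h) - 1 = 4 + 2 - 1 = 5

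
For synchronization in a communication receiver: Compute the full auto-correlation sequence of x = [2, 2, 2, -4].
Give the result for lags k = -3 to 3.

r_xx[k] = sum_m x[m]*x[m+k], indexed from 0, for k = -3 to 3:
  r_xx[-3] = x[3]*x[0] = -8
  r_xx[-2] = x[2]*x[0] + x[3]*x[1] = -4
  r_xx[-1] = x[1]*x[0] + x[2]*x[1] + x[3]*x[2] = 0
  r_xx[0] = x[0]*x[0] + x[1]*x[1] + x[2]*x[2] + x[3]*x[3] = 28
  r_xx[1] = x[0]*x[1] + x[1]*x[2] + x[2]*x[3] = 0
  r_xx[2] = x[0]*x[2] + x[1]*x[3] = -4
  r_xx[3] = x[0]*x[3] = -8
r_xx = [-8, -4, 0, 28, 0, -4, -8]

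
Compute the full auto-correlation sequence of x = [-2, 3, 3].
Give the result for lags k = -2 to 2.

r_xx[k] = sum_m x[m]*x[m+k], indexed from 0, for k = -2 to 2:
  r_xx[-2] = x[2]*x[0] = -6
  r_xx[-1] = x[1]*x[0] + x[2]*x[1] = 3
  r_xx[0] = x[0]*x[0] + x[1]*x[1] + x[2]*x[2] = 22
  r_xx[1] = x[0]*x[1] + x[1]*x[2] = 3
  r_xx[2] = x[0]*x[2] = -6
r_xx = [-6, 3, 22, 3, -6]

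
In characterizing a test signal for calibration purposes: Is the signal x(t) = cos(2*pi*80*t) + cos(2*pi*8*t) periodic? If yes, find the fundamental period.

f1 = 80 Hz, f2 = 8 Hz
Period T1 = 1/80, T2 = 1/8
Ratio T1/T2 = 8/80, which is rational.
The signal is periodic with fundamental period T = 1/GCD(80,8) = 1/8 s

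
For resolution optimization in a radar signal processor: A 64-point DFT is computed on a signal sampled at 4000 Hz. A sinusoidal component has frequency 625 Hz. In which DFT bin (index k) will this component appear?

DFT frequency resolution = f_s/N = 4000/64 = 125/2 Hz
Bin index k = f_signal / resolution = 625 / 125/2 = 10
The signal frequency 625 Hz falls in DFT bin k = 10.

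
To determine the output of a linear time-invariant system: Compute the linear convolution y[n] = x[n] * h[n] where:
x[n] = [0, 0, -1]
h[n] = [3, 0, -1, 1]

y[n] = sum_k x[k]*h[n-k]. Output length = len(x) + len(h) - 1 = 3 + 4 - 1 = 6.
y[0] = 0*3 = 0
y[1] = 0*3 + 0*0 = 0
y[2] = -1*3 + 0*0 + 0*-1 = -3
y[3] = -1*0 + 0*-1 + 0*1 = 0
y[4] = -1*-1 + 0*1 = 1
y[5] = -1*1 = -1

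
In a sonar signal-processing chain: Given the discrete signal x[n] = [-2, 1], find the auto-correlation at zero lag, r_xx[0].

The auto-correlation at zero lag r_xx[0] equals the signal energy.
r_xx[0] = sum of x[n]^2 = (-2)^2 + 1^2
= 4 + 1 = 5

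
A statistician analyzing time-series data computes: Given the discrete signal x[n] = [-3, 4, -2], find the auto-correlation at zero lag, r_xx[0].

The auto-correlation at zero lag r_xx[0] equals the signal energy.
r_xx[0] = sum of x[n]^2 = (-3)^2 + 4^2 + (-2)^2
= 9 + 16 + 4 = 29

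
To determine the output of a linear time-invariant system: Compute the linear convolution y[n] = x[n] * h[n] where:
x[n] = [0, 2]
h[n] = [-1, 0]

y[n] = sum_k x[k]*h[n-k]. Output length = len(x) + len(h) - 1 = 2 + 2 - 1 = 3.
y[0] = 0*-1 = 0
y[1] = 2*-1 + 0*0 = -2
y[2] = 2*0 = 0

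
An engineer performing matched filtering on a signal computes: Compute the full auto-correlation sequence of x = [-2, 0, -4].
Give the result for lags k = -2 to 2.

r_xx[k] = sum_m x[m]*x[m+k], indexed from 0, for k = -2 to 2:
  r_xx[-2] = x[2]*x[0] = 8
  r_xx[-1] = x[1]*x[0] + x[2]*x[1] = 0
  r_xx[0] = x[0]*x[0] + x[1]*x[1] + x[2]*x[2] = 20
  r_xx[1] = x[0]*x[1] + x[1]*x[2] = 0
  r_xx[2] = x[0]*x[2] = 8
r_xx = [8, 0, 20, 0, 8]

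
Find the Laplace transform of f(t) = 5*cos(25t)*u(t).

Standard pair: cos(wt)*u(t) <-> s/(s^2+w^2)
With w = 25: L{5*cos(25t)*u(t)} = 5s/(s^2+625)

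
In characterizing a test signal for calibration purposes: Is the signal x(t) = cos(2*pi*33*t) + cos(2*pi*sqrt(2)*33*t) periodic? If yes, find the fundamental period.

f1 = 33 Hz, f2 = 33*sqrt(2) Hz
Ratio f2/f1 = sqrt(2), which is irrational.
Since the frequency ratio is irrational, no common period exists.
The signal is not periodic.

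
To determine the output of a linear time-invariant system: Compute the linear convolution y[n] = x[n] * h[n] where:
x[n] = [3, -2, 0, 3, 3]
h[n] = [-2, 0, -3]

y[n] = sum_k x[k]*h[n-k]. Output length = len(x) + len(h) - 1 = 5 + 3 - 1 = 7.
y[0] = 3*-2 = -6
y[1] = -2*-2 + 3*0 = 4
y[2] = 0*-2 + -2*0 + 3*-3 = -9
y[3] = 3*-2 + 0*0 + -2*-3 = 0
y[4] = 3*-2 + 3*0 + 0*-3 = -6
y[5] = 3*0 + 3*-3 = -9
y[6] = 3*-3 = -9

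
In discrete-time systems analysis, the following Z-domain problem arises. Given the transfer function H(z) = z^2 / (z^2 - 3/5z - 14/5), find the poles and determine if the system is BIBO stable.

Poles are roots of the denominator: z^2 - 3/5z - 14/5 = 0.
Quadratic formula: z = [-(-3/5) +/- sqrt((-3/5)^2 - 4*(-14/5))] / 2
Discriminant = 9/25 + 56/5 = 289/25; sqrt = 17/5.
z = (3/5 +/- 17/5) / 2 => z = 2 or z = -7/5.
|p1| = 7/5, |p2| = 2.
For BIBO stability, all poles must lie inside the unit circle (|p| < 1).
System is UNSTABLE since at least one |p| >= 1.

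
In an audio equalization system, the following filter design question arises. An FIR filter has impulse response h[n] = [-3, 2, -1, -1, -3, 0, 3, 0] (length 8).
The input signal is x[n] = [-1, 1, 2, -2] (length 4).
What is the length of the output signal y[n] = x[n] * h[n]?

For linear convolution, the output length is:
len(y) = len(x) + len(h) - 1 = 4 + 8 - 1 = 11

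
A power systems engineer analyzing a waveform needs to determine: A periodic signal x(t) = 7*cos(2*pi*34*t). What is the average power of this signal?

Average power of A*cos(wt) is A^2/2.
P = 7^2 / 2 = 49/2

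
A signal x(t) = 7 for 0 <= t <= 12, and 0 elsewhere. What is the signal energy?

Energy = integral of |x(t)|^2 dt over the signal duration
= 7^2 * 12 = 49 * 12 = 588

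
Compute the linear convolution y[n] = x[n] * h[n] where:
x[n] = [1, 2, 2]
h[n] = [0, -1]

y[n] = sum_k x[k]*h[n-k]. Output length = len(x) + len(h) - 1 = 3 + 2 - 1 = 4.
y[0] = 1*0 = 0
y[1] = 2*0 + 1*-1 = -1
y[2] = 2*0 + 2*-1 = -2
y[3] = 2*-1 = -2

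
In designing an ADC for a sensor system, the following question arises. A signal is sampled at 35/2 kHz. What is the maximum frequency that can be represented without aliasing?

The maximum frequency that can be represented without aliasing
is the Nyquist frequency: f_max = f_s / 2 = 35/2 kHz / 2 = 35/4 kHz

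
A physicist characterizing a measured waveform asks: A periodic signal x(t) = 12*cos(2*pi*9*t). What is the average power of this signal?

Average power of A*cos(wt) is A^2/2.
P = 12^2 / 2 = 144/2 = 72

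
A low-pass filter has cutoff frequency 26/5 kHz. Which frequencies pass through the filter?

A low-pass filter passes all frequencies below the cutoff frequency 26/5 kHz and attenuates higher frequencies.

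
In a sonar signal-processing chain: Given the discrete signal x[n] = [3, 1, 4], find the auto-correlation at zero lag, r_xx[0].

The auto-correlation at zero lag r_xx[0] equals the signal energy.
r_xx[0] = sum of x[n]^2 = 3^2 + 1^2 + 4^2
= 9 + 1 + 16 = 26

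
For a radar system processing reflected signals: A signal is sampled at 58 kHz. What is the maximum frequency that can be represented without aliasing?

The maximum frequency that can be represented without aliasing
is the Nyquist frequency: f_max = f_s / 2 = 58 kHz / 2 = 29 kHz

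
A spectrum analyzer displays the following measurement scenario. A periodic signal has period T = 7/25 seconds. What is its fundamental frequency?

The fundamental frequency is the reciprocal of the period.
f = 1/T = 1/(7/25) = 25/7 Hz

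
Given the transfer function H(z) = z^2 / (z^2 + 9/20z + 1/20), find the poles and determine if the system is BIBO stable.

Poles are roots of the denominator: z^2 + 9/20z + 1/20 = 0.
Quadratic formula: z = [-(9/20) +/- sqrt((9/20)^2 - 4*(1/20))] / 2
Discriminant = 81/400 - 1/5 = 1/400; sqrt = 1/20.
z = (-9/20 +/- 1/20) / 2 => z = -1/5 or z = -1/4.
|p1| = 1/5, |p2| = 1/4.
For BIBO stability, all poles must lie inside the unit circle (|p| < 1).
System is STABLE since both |p| < 1.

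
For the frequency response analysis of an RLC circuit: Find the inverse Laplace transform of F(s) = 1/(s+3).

Standard pair: k/(s+a) <-> k*e^(-at)*u(t)
With k=1, a=3: f(t) = e^(-3t)*u(t)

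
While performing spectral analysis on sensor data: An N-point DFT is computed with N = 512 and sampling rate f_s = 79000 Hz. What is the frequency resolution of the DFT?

DFT frequency resolution = f_s / N
= 79000 / 512 = 9875/64 Hz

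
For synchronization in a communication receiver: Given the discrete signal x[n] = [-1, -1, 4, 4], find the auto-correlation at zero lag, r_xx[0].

The auto-correlation at zero lag r_xx[0] equals the signal energy.
r_xx[0] = sum of x[n]^2 = (-1)^2 + (-1)^2 + 4^2 + 4^2
= 1 + 1 + 16 + 16 = 34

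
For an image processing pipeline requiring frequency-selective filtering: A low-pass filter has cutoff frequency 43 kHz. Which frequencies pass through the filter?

A low-pass filter passes all frequencies below the cutoff frequency 43 kHz and attenuates higher frequencies.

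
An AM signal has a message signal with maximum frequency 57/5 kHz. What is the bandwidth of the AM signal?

In AM (double-sideband), the bandwidth is twice the message frequency.
BW = 2 * f_m = 2 * 57/5 kHz = 114/5 kHz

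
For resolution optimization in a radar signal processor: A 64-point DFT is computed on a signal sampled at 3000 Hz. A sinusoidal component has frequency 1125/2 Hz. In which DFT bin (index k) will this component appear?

DFT frequency resolution = f_s/N = 3000/64 = 375/8 Hz
Bin index k = f_signal / resolution = 1125/2 / 375/8 = 12
The signal frequency 1125/2 Hz falls in DFT bin k = 12.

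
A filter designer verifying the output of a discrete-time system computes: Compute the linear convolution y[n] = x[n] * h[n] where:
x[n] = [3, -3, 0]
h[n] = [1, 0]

y[n] = sum_k x[k]*h[n-k]. Output length = len(x) + len(h) - 1 = 3 + 2 - 1 = 4.
y[0] = 3*1 = 3
y[1] = -3*1 + 3*0 = -3
y[2] = 0*1 + -3*0 = 0
y[3] = 0*0 = 0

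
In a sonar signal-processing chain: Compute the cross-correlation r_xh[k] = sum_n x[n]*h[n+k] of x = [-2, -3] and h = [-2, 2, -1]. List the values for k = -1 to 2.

Both sequences indexed from 0 and zero outside their support.
Lags with overlap: k = -1 to 2.
  r_xh[-1] = x[1]*h[0] = 6
  r_xh[0] = x[0]*h[0] + x[1]*h[1] = -2
  r_xh[1] = x[0]*h[1] + x[1]*h[2] = -1
  r_xh[2] = x[0]*h[2] = 2
r_xh = [6, -2, -1, 2] (for k = -1, ..., 2)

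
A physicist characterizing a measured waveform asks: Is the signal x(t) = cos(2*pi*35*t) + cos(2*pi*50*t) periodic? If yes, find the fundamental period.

f1 = 35 Hz, f2 = 50 Hz
Period T1 = 1/35, T2 = 1/50
Ratio T1/T2 = 50/35, which is rational.
The signal is periodic with fundamental period T = 1/GCD(35,50) = 1/5 s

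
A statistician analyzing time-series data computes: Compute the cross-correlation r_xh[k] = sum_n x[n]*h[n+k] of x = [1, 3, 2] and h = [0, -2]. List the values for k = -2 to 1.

Both sequences indexed from 0 and zero outside their support.
Lags with overlap: k = -2 to 1.
  r_xh[-2] = x[2]*h[0] = 0
  r_xh[-1] = x[1]*h[0] + x[2]*h[1] = -4
  r_xh[0] = x[0]*h[0] + x[1]*h[1] = -6
  r_xh[1] = x[0]*h[1] = -2
r_xh = [0, -4, -6, -2] (for k = -2, ..., 1)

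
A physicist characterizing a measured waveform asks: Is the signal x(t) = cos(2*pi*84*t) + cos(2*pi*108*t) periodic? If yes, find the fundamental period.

f1 = 84 Hz, f2 = 108 Hz
Period T1 = 1/84, T2 = 1/108
Ratio T1/T2 = 108/84, which is rational.
The signal is periodic with fundamental period T = 1/GCD(84,108) = 1/12 s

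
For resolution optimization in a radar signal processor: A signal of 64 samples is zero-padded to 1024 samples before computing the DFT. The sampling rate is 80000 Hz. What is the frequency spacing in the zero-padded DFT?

Original DFT: N = 64, resolution = f_s/N = 80000/64 = 1250 Hz
Zero-padded DFT: N = 1024, resolution = f_s/N = 80000/1024 = 625/8 Hz
Zero-padding interpolates the spectrum (finer frequency grid)
but does NOT improve the true spectral resolution (ability to resolve close frequencies).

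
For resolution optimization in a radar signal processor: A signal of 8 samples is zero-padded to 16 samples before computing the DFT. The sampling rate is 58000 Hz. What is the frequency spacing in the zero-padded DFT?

Original DFT: N = 8, resolution = f_s/N = 58000/8 = 7250 Hz
Zero-padded DFT: N = 16, resolution = f_s/N = 58000/16 = 3625 Hz
Zero-padding interpolates the spectrum (finer frequency grid)
but does NOT improve the true spectral resolution (ability to resolve close frequencies).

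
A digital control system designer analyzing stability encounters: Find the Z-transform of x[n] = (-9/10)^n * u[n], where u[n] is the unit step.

The Z-transform of a^n * u[n] is z/(z-a) for |z| > |a|.
Here a = -9/10, so X(z) = z/(z - (-9/10)) = 10z/(10z + 9)
ROC: |z| > 9/10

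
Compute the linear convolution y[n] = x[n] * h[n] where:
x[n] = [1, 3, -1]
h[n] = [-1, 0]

y[n] = sum_k x[k]*h[n-k]. Output length = len(x) + len(h) - 1 = 3 + 2 - 1 = 4.
y[0] = 1*-1 = -1
y[1] = 3*-1 + 1*0 = -3
y[2] = -1*-1 + 3*0 = 1
y[3] = -1*0 = 0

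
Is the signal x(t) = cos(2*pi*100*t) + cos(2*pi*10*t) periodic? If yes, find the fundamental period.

f1 = 100 Hz, f2 = 10 Hz
Period T1 = 1/100, T2 = 1/10
Ratio T1/T2 = 10/100, which is rational.
The signal is periodic with fundamental period T = 1/GCD(100,10) = 1/10 s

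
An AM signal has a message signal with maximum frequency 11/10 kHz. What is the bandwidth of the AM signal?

In AM (double-sideband), the bandwidth is twice the message frequency.
BW = 2 * f_m = 2 * 11/10 kHz = 11/5 kHz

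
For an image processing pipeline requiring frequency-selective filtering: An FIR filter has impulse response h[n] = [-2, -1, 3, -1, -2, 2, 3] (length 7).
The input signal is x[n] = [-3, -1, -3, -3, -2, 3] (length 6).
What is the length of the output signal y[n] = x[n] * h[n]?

For linear convolution, the output length is:
len(y) = len(x) + len(h) - 1 = 6 + 7 - 1 = 12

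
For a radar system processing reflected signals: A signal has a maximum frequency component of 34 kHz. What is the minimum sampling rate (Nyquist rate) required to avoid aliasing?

By the Nyquist-Shannon sampling theorem,
the minimum sampling rate (Nyquist rate) must be at least 2 * f_max.
Nyquist rate = 2 * 34 kHz = 68 kHz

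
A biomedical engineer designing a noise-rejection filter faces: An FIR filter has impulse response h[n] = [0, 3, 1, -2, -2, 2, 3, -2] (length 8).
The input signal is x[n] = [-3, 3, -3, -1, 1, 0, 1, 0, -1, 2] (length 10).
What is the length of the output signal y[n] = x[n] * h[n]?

For linear convolution, the output length is:
len(y) = len(x) + len(h) - 1 = 10 + 8 - 1 = 17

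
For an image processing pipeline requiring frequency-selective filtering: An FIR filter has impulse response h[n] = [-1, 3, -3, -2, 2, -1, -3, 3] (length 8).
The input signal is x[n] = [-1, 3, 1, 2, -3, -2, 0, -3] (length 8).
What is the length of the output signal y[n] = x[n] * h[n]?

For linear convolution, the output length is:
len(y) = len(x) + len(h) - 1 = 8 + 8 - 1 = 15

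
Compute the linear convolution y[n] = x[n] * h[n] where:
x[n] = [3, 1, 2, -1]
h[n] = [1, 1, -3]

y[n] = sum_k x[k]*h[n-k]. Output length = len(x) + len(h) - 1 = 4 + 3 - 1 = 6.
y[0] = 3*1 = 3
y[1] = 1*1 + 3*1 = 4
y[2] = 2*1 + 1*1 + 3*-3 = -6
y[3] = -1*1 + 2*1 + 1*-3 = -2
y[4] = -1*1 + 2*-3 = -7
y[5] = -1*-3 = 3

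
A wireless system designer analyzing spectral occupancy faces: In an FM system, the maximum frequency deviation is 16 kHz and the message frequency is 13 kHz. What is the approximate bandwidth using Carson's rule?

Carson's rule: BW = 2*(delta_f + f_m)
= 2*(16 + 13) kHz = 58 kHz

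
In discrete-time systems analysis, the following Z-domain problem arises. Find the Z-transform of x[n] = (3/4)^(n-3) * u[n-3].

Time-shifting property: if X(z) = Z{x[n]}, then Z{x[n-d]} = z^(-d) * X(z)
X(z) = z/(z - 3/4) for x[n] = (3/4)^n * u[n]
Z{x[n-3]} = z^(-3) * z/(z - 3/4) = z^(-2)/(z - 3/4)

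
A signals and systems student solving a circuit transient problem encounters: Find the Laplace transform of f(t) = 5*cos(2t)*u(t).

Standard pair: cos(wt)*u(t) <-> s/(s^2+w^2)
With w = 2: L{5*cos(2t)*u(t)} = 5s/(s^2+4)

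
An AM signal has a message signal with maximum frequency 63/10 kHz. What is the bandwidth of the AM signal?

In AM (double-sideband), the bandwidth is twice the message frequency.
BW = 2 * f_m = 2 * 63/10 kHz = 63/5 kHz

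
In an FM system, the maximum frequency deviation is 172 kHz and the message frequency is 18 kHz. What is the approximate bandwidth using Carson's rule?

Carson's rule: BW = 2*(delta_f + f_m)
= 2*(172 + 18) kHz = 380 kHz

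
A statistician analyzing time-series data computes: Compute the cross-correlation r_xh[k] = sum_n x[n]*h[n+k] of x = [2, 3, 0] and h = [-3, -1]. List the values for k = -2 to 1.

Both sequences indexed from 0 and zero outside their support.
Lags with overlap: k = -2 to 1.
  r_xh[-2] = x[2]*h[0] = 0
  r_xh[-1] = x[1]*h[0] + x[2]*h[1] = -9
  r_xh[0] = x[0]*h[0] + x[1]*h[1] = -9
  r_xh[1] = x[0]*h[1] = -2
r_xh = [0, -9, -9, -2] (for k = -2, ..., 1)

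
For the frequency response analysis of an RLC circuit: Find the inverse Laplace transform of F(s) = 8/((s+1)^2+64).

Standard pair: w/((s+a)^2+w^2) <-> e^(-at)*sin(wt)*u(t)
With a=1, w=8: f(t) = e^(-t)*sin(8t)*u(t)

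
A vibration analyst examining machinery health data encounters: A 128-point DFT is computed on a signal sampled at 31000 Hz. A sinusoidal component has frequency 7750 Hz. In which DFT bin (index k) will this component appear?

DFT frequency resolution = f_s/N = 31000/128 = 3875/16 Hz
Bin index k = f_signal / resolution = 7750 / 3875/16 = 32
The signal frequency 7750 Hz falls in DFT bin k = 32.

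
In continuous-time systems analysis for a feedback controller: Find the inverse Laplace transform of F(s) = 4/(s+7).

Standard pair: k/(s+a) <-> k*e^(-at)*u(t)
With k=4, a=7: f(t) = 4*e^(-7t)*u(t)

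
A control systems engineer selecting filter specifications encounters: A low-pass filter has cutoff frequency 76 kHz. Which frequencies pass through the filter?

A low-pass filter passes all frequencies below the cutoff frequency 76 kHz and attenuates higher frequencies.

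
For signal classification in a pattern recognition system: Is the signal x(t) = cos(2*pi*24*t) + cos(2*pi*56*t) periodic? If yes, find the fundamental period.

f1 = 24 Hz, f2 = 56 Hz
Period T1 = 1/24, T2 = 1/56
Ratio T1/T2 = 56/24, which is rational.
The signal is periodic with fundamental period T = 1/GCD(24,56) = 1/8 s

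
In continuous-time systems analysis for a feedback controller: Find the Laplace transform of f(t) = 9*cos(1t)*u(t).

Standard pair: cos(wt)*u(t) <-> s/(s^2+w^2)
With w = 1: L{9*cos(1t)*u(t)} = 9s/(s^2+1)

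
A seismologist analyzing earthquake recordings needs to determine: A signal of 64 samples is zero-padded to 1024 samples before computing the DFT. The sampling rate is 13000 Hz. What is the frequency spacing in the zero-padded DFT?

Original DFT: N = 64, resolution = f_s/N = 13000/64 = 1625/8 Hz
Zero-padded DFT: N = 1024, resolution = f_s/N = 13000/1024 = 1625/128 Hz
Zero-padding interpolates the spectrum (finer frequency grid)
but does NOT improve the true spectral resolution (ability to resolve close frequencies).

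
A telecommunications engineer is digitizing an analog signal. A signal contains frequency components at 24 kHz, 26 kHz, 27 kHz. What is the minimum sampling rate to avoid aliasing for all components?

The highest frequency component is f_max = 27 kHz.
Nyquist rate = 2 * f_max = 2 * 27 kHz = 54 kHz.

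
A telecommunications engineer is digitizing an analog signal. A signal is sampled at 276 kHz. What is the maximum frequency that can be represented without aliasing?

The maximum frequency that can be represented without aliasing
is the Nyquist frequency: f_max = f_s / 2 = 276 kHz / 2 = 138 kHz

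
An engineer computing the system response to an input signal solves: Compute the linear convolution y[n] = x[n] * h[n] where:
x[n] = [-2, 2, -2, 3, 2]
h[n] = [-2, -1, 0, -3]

y[n] = sum_k x[k]*h[n-k]. Output length = len(x) + len(h) - 1 = 5 + 4 - 1 = 8.
y[0] = -2*-2 = 4
y[1] = 2*-2 + -2*-1 = -2
y[2] = -2*-2 + 2*-1 + -2*0 = 2
y[3] = 3*-2 + -2*-1 + 2*0 + -2*-3 = 2
y[4] = 2*-2 + 3*-1 + -2*0 + 2*-3 = -13
y[5] = 2*-1 + 3*0 + -2*-3 = 4
y[6] = 2*0 + 3*-3 = -9
y[7] = 2*-3 = -6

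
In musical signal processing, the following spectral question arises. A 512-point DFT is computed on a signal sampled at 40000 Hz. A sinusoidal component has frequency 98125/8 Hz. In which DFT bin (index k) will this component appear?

DFT frequency resolution = f_s/N = 40000/512 = 625/8 Hz
Bin index k = f_signal / resolution = 98125/8 / 625/8 = 157
The signal frequency 98125/8 Hz falls in DFT bin k = 157.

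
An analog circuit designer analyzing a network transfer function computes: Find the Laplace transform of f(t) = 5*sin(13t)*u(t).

Standard pair: sin(wt)*u(t) <-> w/(s^2+w^2)
With w = 13: L{5*sin(13t)*u(t)} = 65/(s^2+169)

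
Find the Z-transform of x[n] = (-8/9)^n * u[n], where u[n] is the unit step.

The Z-transform of a^n * u[n] is z/(z-a) for |z| > |a|.
Here a = -8/9, so X(z) = z/(z - (-8/9)) = 9z/(9z + 8)
ROC: |z| > 8/9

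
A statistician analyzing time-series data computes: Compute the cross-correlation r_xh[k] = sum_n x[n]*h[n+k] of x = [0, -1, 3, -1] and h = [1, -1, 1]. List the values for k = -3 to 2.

Both sequences indexed from 0 and zero outside their support.
Lags with overlap: k = -3 to 2.
  r_xh[-3] = x[3]*h[0] = -1
  r_xh[-2] = x[2]*h[0] + x[3]*h[1] = 4
  r_xh[-1] = x[1]*h[0] + x[2]*h[1] + x[3]*h[2] = -5
  r_xh[0] = x[0]*h[0] + x[1]*h[1] + x[2]*h[2] = 4
  r_xh[1] = x[0]*h[1] + x[1]*h[2] = -1
  r_xh[2] = x[0]*h[2] = 0
r_xh = [-1, 4, -5, 4, -1, 0] (for k = -3, ..., 2)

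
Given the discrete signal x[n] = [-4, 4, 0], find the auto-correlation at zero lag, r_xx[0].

The auto-correlation at zero lag r_xx[0] equals the signal energy.
r_xx[0] = sum of x[n]^2 = (-4)^2 + 4^2 + 0^2
= 16 + 16 + 0 = 32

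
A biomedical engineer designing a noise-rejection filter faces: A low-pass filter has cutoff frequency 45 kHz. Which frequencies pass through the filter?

A low-pass filter passes all frequencies below the cutoff frequency 45 kHz and attenuates higher frequencies.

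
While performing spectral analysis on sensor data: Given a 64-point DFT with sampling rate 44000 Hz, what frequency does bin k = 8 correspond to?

The frequency of DFT bin k is: f_k = k * f_s / N
f_8 = 8 * 44000 / 64 = 5500 Hz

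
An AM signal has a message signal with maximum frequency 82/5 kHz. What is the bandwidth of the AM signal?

In AM (double-sideband), the bandwidth is twice the message frequency.
BW = 2 * f_m = 2 * 82/5 kHz = 164/5 kHz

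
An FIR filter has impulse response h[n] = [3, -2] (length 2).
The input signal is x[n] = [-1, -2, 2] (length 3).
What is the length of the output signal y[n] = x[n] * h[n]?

For linear convolution, the output length is:
len(y) = len(x) + len(h) - 1 = 3 + 2 - 1 = 4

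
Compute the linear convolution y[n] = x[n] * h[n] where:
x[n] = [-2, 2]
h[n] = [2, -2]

y[n] = sum_k x[k]*h[n-k]. Output length = len(x) + len(h) - 1 = 2 + 2 - 1 = 3.
y[0] = -2*2 = -4
y[1] = 2*2 + -2*-2 = 8
y[2] = 2*-2 = -4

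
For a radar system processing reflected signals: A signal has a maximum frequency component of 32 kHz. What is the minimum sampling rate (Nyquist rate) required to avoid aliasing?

By the Nyquist-Shannon sampling theorem,
the minimum sampling rate (Nyquist rate) must be at least 2 * f_max.
Nyquist rate = 2 * 32 kHz = 64 kHz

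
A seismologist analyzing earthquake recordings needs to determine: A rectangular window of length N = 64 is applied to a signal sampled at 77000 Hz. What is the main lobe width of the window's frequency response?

For a rectangular window of length N,
the main lobe width in frequency is 2*f_s/N.
= 2*77000/64 = 9625/4 Hz
This determines the minimum frequency separation for resolving two sinusoids.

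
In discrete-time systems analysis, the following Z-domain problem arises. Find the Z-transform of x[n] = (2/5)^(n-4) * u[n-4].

Time-shifting property: if X(z) = Z{x[n]}, then Z{x[n-d]} = z^(-d) * X(z)
X(z) = z/(z - 2/5) for x[n] = (2/5)^n * u[n]
Z{x[n-4]} = z^(-4) * z/(z - 2/5) = z^(-3)/(z - 2/5)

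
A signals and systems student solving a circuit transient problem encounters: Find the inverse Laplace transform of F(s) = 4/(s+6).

Standard pair: k/(s+a) <-> k*e^(-at)*u(t)
With k=4, a=6: f(t) = 4*e^(-6t)*u(t)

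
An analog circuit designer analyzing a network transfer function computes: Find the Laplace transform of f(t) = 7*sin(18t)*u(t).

Standard pair: sin(wt)*u(t) <-> w/(s^2+w^2)
With w = 18: L{7*sin(18t)*u(t)} = 126/(s^2+324)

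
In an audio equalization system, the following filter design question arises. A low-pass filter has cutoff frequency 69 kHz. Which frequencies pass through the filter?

A low-pass filter passes all frequencies below the cutoff frequency 69 kHz and attenuates higher frequencies.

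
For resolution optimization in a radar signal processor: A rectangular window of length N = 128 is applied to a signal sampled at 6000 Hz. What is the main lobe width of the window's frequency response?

For a rectangular window of length N,
the main lobe width in frequency is 2*f_s/N.
= 2*6000/128 = 375/4 Hz
This determines the minimum frequency separation for resolving two sinusoids.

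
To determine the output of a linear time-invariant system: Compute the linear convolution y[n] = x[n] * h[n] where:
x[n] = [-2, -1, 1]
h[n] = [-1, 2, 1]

y[n] = sum_k x[k]*h[n-k]. Output length = len(x) + len(h) - 1 = 3 + 3 - 1 = 5.
y[0] = -2*-1 = 2
y[1] = -1*-1 + -2*2 = -3
y[2] = 1*-1 + -1*2 + -2*1 = -5
y[3] = 1*2 + -1*1 = 1
y[4] = 1*1 = 1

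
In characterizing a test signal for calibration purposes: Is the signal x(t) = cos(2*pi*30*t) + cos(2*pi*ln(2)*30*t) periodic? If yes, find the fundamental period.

f1 = 30 Hz, f2 = 30*ln(2) Hz
Ratio f2/f1 = ln(2), which is irrational.
Since the frequency ratio is irrational, no common period exists.
The signal is not periodic.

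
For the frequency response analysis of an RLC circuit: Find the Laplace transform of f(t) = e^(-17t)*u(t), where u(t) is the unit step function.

Standard Laplace transform pair:
e^(-at)*u(t) <-> 1/(s+a)
With a = 17: L{e^(-17t)*u(t)} = 1/(s+17), ROC: Re(s) > -17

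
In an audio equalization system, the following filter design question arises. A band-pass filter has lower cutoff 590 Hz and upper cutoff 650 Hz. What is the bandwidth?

Bandwidth = f_high - f_low
= 650 Hz - 590 Hz = 60 Hz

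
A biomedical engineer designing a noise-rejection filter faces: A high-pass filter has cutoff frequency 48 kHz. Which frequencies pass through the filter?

A high-pass filter passes all frequencies above the cutoff frequency 48 kHz and attenuates lower frequencies.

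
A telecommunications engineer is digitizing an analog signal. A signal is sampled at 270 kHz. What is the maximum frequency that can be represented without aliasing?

The maximum frequency that can be represented without aliasing
is the Nyquist frequency: f_max = f_s / 2 = 270 kHz / 2 = 135 kHz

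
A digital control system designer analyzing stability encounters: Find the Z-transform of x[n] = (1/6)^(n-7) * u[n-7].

Time-shifting property: if X(z) = Z{x[n]}, then Z{x[n-d]} = z^(-d) * X(z)
X(z) = z/(z - 1/6) for x[n] = (1/6)^n * u[n]
Z{x[n-7]} = z^(-7) * z/(z - 1/6) = z^(-6)/(z - 1/6)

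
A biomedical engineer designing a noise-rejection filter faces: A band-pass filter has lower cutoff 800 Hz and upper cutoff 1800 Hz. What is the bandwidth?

Bandwidth = f_high - f_low
= 1800 Hz - 800 Hz = 1000 Hz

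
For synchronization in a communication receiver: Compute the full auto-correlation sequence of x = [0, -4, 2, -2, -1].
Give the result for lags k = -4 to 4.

r_xx[k] = sum_m x[m]*x[m+k], indexed from 0, for k = -4 to 4:
  r_xx[-4] = x[4]*x[0] = 0
  r_xx[-3] = x[3]*x[0] + x[4]*x[1] = 4
  r_xx[-2] = x[2]*x[0] + x[3]*x[1] + x[4]*x[2] = 6
  r_xx[-1] = x[1]*x[0] + x[2]*x[1] + x[3]*x[2] + x[4]*x[3] = -10
  r_xx[0] = x[0]*x[0] + x[1]*x[1] + x[2]*x[2] + x[3]*x[3] + x[4]*x[4] = 25
  r_xx[1] = x[0]*x[1] + x[1]*x[2] + x[2]*x[3] + x[3]*x[4] = -10
  r_xx[2] = x[0]*x[2] + x[1]*x[3] + x[2]*x[4] = 6
  r_xx[3] = x[0]*x[3] + x[1]*x[4] = 4
  r_xx[4] = x[0]*x[4] = 0
r_xx = [0, 4, 6, -10, 25, -10, 6, 4, 0]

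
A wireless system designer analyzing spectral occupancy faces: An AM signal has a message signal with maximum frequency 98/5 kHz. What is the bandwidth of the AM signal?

In AM (double-sideband), the bandwidth is twice the message frequency.
BW = 2 * f_m = 2 * 98/5 kHz = 196/5 kHz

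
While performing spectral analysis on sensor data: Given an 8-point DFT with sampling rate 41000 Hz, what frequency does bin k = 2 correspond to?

The frequency of DFT bin k is: f_k = k * f_s / N
f_2 = 2 * 41000 / 8 = 10250 Hz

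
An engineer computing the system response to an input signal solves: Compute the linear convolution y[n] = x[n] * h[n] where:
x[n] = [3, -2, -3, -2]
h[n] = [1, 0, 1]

y[n] = sum_k x[k]*h[n-k]. Output length = len(x) + len(h) - 1 = 4 + 3 - 1 = 6.
y[0] = 3*1 = 3
y[1] = -2*1 + 3*0 = -2
y[2] = -3*1 + -2*0 + 3*1 = 0
y[3] = -2*1 + -3*0 + -2*1 = -4
y[4] = -2*0 + -3*1 = -3
y[5] = -2*1 = -2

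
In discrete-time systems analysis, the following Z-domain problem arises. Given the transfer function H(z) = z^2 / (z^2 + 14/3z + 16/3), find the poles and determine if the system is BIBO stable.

Poles are roots of the denominator: z^2 + 14/3z + 16/3 = 0.
Quadratic formula: z = [-(14/3) +/- sqrt((14/3)^2 - 4*(16/3))] / 2
Discriminant = 196/9 - 64/3 = 4/9; sqrt = 2/3.
z = (-14/3 +/- 2/3) / 2 => z = -2 or z = -8/3.
|p1| = 8/3, |p2| = 2.
For BIBO stability, all poles must lie inside the unit circle (|p| < 1).
System is UNSTABLE since at least one |p| >= 1.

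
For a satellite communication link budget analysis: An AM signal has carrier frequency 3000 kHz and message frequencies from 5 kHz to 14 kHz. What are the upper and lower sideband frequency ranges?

Upper sideband (USB) = fc + [fm_low, fm_high] = 3000 + [5, 14] = [3005, 3014] kHz
Lower sideband (LSB) = fc - [fm_high, fm_low] = 3000 - [14, 5] = [2986, 2995] kHz
Total occupied spectrum: 2986 kHz to 3014 kHz (plus carrier at 3000 kHz)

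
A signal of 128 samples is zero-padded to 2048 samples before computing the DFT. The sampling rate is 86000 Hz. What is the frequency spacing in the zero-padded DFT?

Original DFT: N = 128, resolution = f_s/N = 86000/128 = 5375/8 Hz
Zero-padded DFT: N = 2048, resolution = f_s/N = 86000/2048 = 5375/128 Hz
Zero-padding interpolates the spectrum (finer frequency grid)
but does NOT improve the true spectral resolution (ability to resolve close frequencies).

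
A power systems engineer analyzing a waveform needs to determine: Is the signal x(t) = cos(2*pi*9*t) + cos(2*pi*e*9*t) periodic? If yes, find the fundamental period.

f1 = 9 Hz, f2 = 9*e Hz
Ratio f2/f1 = e, which is irrational.
Since the frequency ratio is irrational, no common period exists.
The signal is not periodic.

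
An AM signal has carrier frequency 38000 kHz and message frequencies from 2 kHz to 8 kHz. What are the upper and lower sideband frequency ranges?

Upper sideband (USB) = fc + [fm_low, fm_high] = 38000 + [2, 8] = [38002, 38008] kHz
Lower sideband (LSB) = fc - [fm_high, fm_low] = 38000 - [8, 2] = [37992, 37998] kHz
Total occupied spectrum: 37992 kHz to 38008 kHz (plus carrier at 38000 kHz)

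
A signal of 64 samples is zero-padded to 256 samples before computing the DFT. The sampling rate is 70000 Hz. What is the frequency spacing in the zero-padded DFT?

Original DFT: N = 64, resolution = f_s/N = 70000/64 = 4375/4 Hz
Zero-padded DFT: N = 256, resolution = f_s/N = 70000/256 = 4375/16 Hz
Zero-padding interpolates the spectrum (finer frequency grid)
but does NOT improve the true spectral resolution (ability to resolve close frequencies).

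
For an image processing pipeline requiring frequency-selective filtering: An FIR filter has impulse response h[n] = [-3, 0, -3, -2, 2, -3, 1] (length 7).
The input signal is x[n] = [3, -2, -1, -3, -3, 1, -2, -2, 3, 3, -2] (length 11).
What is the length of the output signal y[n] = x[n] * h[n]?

For linear convolution, the output length is:
len(y) = len(x) + len(h) - 1 = 11 + 7 - 1 = 17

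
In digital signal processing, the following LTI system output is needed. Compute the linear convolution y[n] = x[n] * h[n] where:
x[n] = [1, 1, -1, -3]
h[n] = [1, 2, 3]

y[n] = sum_k x[k]*h[n-k]. Output length = len(x) + len(h) - 1 = 4 + 3 - 1 = 6.
y[0] = 1*1 = 1
y[1] = 1*1 + 1*2 = 3
y[2] = -1*1 + 1*2 + 1*3 = 4
y[3] = -3*1 + -1*2 + 1*3 = -2
y[4] = -3*2 + -1*3 = -9
y[5] = -3*3 = -9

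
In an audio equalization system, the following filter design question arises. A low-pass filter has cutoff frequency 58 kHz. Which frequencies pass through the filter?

A low-pass filter passes all frequencies below the cutoff frequency 58 kHz and attenuates higher frequencies.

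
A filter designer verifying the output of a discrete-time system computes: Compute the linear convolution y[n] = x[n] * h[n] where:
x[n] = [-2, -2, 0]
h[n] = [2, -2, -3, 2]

y[n] = sum_k x[k]*h[n-k]. Output length = len(x) + len(h) - 1 = 3 + 4 - 1 = 6.
y[0] = -2*2 = -4
y[1] = -2*2 + -2*-2 = 0
y[2] = 0*2 + -2*-2 + -2*-3 = 10
y[3] = 0*-2 + -2*-3 + -2*2 = 2
y[4] = 0*-3 + -2*2 = -4
y[5] = 0*2 = 0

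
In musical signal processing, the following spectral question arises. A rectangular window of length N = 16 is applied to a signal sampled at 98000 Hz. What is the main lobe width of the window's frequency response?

For a rectangular window of length N,
the main lobe width in frequency is 2*f_s/N.
= 2*98000/16 = 12250 Hz
This determines the minimum frequency separation for resolving two sinusoids.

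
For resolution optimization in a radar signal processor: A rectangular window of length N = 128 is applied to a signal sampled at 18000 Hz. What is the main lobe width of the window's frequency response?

For a rectangular window of length N,
the main lobe width in frequency is 2*f_s/N.
= 2*18000/128 = 1125/4 Hz
This determines the minimum frequency separation for resolving two sinusoids.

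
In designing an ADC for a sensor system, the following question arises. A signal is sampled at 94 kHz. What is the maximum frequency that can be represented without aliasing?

The maximum frequency that can be represented without aliasing
is the Nyquist frequency: f_max = f_s / 2 = 94 kHz / 2 = 47 kHz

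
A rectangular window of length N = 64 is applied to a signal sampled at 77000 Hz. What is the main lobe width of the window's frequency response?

For a rectangular window of length N,
the main lobe width in frequency is 2*f_s/N.
= 2*77000/64 = 9625/4 Hz
This determines the minimum frequency separation for resolving two sinusoids.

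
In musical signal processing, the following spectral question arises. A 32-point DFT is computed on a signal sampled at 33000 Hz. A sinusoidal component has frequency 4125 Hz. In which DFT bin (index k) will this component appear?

DFT frequency resolution = f_s/N = 33000/32 = 4125/4 Hz
Bin index k = f_signal / resolution = 4125 / 4125/4 = 4
The signal frequency 4125 Hz falls in DFT bin k = 4.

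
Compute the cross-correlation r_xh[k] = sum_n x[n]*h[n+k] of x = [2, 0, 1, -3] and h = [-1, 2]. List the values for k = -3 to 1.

Both sequences indexed from 0 and zero outside their support.
Lags with overlap: k = -3 to 1.
  r_xh[-3] = x[3]*h[0] = 3
  r_xh[-2] = x[2]*h[0] + x[3]*h[1] = -7
  r_xh[-1] = x[1]*h[0] + x[2]*h[1] = 2
  r_xh[0] = x[0]*h[0] + x[1]*h[1] = -2
  r_xh[1] = x[0]*h[1] = 4
r_xh = [3, -7, 2, -2, 4] (for k = -3, ..., 1)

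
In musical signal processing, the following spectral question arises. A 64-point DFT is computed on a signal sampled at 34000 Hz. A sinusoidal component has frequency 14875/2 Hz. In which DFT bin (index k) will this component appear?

DFT frequency resolution = f_s/N = 34000/64 = 2125/4 Hz
Bin index k = f_signal / resolution = 14875/2 / 2125/4 = 14
The signal frequency 14875/2 Hz falls in DFT bin k = 14.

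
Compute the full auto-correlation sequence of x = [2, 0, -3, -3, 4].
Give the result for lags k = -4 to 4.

r_xx[k] = sum_m x[m]*x[m+k], indexed from 0, for k = -4 to 4:
  r_xx[-4] = x[4]*x[0] = 8
  r_xx[-3] = x[3]*x[0] + x[4]*x[1] = -6
  r_xx[-2] = x[2]*x[0] + x[3]*x[1] + x[4]*x[2] = -18
  r_xx[-1] = x[1]*x[0] + x[2]*x[1] + x[3]*x[2] + x[4]*x[3] = -3
  r_xx[0] = x[0]*x[0] + x[1]*x[1] + x[2]*x[2] + x[3]*x[3] + x[4]*x[4] = 38
  r_xx[1] = x[0]*x[1] + x[1]*x[2] + x[2]*x[3] + x[3]*x[4] = -3
  r_xx[2] = x[0]*x[2] + x[1]*x[3] + x[2]*x[4] = -18
  r_xx[3] = x[0]*x[3] + x[1]*x[4] = -6
  r_xx[4] = x[0]*x[4] = 8
r_xx = [8, -6, -18, -3, 38, -3, -18, -6, 8]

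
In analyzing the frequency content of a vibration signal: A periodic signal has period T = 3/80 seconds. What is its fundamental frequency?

The fundamental frequency is the reciprocal of the period.
f = 1/T = 1/(3/80) = 80/3 Hz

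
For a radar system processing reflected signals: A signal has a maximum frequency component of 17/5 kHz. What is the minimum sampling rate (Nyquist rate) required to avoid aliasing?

By the Nyquist-Shannon sampling theorem,
the minimum sampling rate (Nyquist rate) must be at least 2 * f_max.
Nyquist rate = 2 * 17/5 kHz = 34/5 kHz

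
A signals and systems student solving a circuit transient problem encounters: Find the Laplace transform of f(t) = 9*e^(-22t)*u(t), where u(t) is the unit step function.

Standard Laplace transform pair:
e^(-at)*u(t) <-> 1/(s+a)
With a = 22: L{9*e^(-22t)*u(t)} = 9/(s+22), ROC: Re(s) > -22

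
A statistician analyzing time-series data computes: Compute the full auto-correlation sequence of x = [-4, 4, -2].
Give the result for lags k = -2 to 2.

r_xx[k] = sum_m x[m]*x[m+k], indexed from 0, for k = -2 to 2:
  r_xx[-2] = x[2]*x[0] = 8
  r_xx[-1] = x[1]*x[0] + x[2]*x[1] = -24
  r_xx[0] = x[0]*x[0] + x[1]*x[1] + x[2]*x[2] = 36
  r_xx[1] = x[0]*x[1] + x[1]*x[2] = -24
  r_xx[2] = x[0]*x[2] = 8
r_xx = [8, -24, 36, -24, 8]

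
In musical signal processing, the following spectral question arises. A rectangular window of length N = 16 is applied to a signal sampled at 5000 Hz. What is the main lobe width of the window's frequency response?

For a rectangular window of length N,
the main lobe width in frequency is 2*f_s/N.
= 2*5000/16 = 625 Hz
This determines the minimum frequency separation for resolving two sinusoids.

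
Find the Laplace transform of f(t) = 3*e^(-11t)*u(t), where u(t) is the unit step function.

Standard Laplace transform pair:
e^(-at)*u(t) <-> 1/(s+a)
With a = 11: L{3*e^(-11t)*u(t)} = 3/(s+11), ROC: Re(s) > -11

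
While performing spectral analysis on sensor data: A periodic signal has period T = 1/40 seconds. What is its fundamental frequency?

The fundamental frequency is the reciprocal of the period.
f = 1/T = 1/(1/40) = 40 Hz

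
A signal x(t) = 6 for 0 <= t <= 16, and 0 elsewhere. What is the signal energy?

Energy = integral of |x(t)|^2 dt over the signal duration
= 6^2 * 16 = 36 * 16 = 576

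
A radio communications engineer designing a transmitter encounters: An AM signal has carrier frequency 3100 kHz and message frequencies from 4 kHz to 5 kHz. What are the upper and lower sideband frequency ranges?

Upper sideband (USB) = fc + [fm_low, fm_high] = 3100 + [4, 5] = [3104, 3105] kHz
Lower sideband (LSB) = fc - [fm_high, fm_low] = 3100 - [5, 4] = [3095, 3096] kHz
Total occupied spectrum: 3095 kHz to 3105 kHz (plus carrier at 3100 kHz)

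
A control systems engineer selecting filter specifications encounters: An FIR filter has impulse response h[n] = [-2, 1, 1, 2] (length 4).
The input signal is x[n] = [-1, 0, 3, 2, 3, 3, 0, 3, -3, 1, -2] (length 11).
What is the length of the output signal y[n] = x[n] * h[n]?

For linear convolution, the output length is:
len(y) = len(x) + len(h) - 1 = 11 + 4 - 1 = 14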